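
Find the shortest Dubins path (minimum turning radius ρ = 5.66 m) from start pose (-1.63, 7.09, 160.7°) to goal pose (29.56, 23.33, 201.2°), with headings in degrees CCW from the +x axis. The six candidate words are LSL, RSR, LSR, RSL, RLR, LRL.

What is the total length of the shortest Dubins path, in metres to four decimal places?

63.2704 m

Let ψ = atan2(Δy, Δx) = atan2(16.24, 31.19) = 27.5051° be the start→goal bearing.
Normalize: d = |goal − start| / ρ = 35.164666/5.66 = 6.212838, α = (θ_start − ψ) mod 360° = 133.1949° = 2.324690 rad, β = (θ_goal − ψ) mod 360° = 173.6949° = 3.031548 rad.
Common terms: sin α = 0.729029, cos α = -0.684482, sin β = 0.109822, cos β = -0.993951, cos(α−β) = 0.760406, d² = 38.599361. Work in radians in the unit-radius frame; every candidate has L = ρ·(t + p + q).
LSL: p² = 2 + d² − 2cos(α−β) + 2d(sin α − sin β) = 46.772614; p = √p² = 6.839051; φ = atan2(cos β − cos α, d + sin α − sin β) = -0.045266 rad; t = (φ − α) mod 2π = 3.913230 rad, q = (β − φ) mod 2π = 3.076814 rad → L = 5.66·(3.913230 + 6.839051 + 3.076814) = 5.66·13.829094 = 78.272674 m
RSR: p² = 2 + d² − 2cos(α−β) + 2d(sin β − sin α) = 31.384485; p = √p² = 5.602186; φ = atan2(cos α − cos β, d − sin α + sin β) = 0.055269 rad; t = (α − φ) mod 2π = 2.269421 rad, q = (φ − β) mod 2π = 3.306906 rad → L = 5.66·(2.269421 + 5.602186 + 3.306906) = 5.66·11.178513 = 63.270382 m
LSR: p² = d² − 2 + 2cos(α−β) + 2d(sin α + sin β) = 48.543473; p = √p² = 6.967315; φ = atan2(−cos α − cos β, d + sin α + sin β) − atan2(−2, p) = 0.513209 rad; t = (φ − α) mod 2π = 4.471704 rad, q = (φ − β) mod 2π = 3.764846 rad → L = 5.66·(4.471704 + 6.967315 + 3.764846) = 5.66·15.203865 = 86.053877 m
RSL: p² = d² − 2 + 2cos(α−β) − 2d(sin α + sin β) = 27.696873; p = √p² = 5.262782; φ = atan2(cos α + cos β, d − sin α − sin β) − atan2(2, p) = -0.665897 rad; t = (α − φ) mod 2π = 2.990587 rad, q = (β − φ) mod 2π = 3.697445 rad → L = 5.66·(2.990587 + 5.262782 + 3.697445) = 5.66·11.950814 = 67.641605 m
RLR: c = (6 − d² + 2cos(α−β) + 2d(sin α − sin β))/8 = -2.923061, |c| > 1 → infeasible
LRL: c = (6 − d² + 2cos(α−β) − 2d(sin α − sin β))/8 = -4.846577, |c| > 1 → infeasible
Shortest: RSR with L = 63.270382 m ≈ 63.2704 m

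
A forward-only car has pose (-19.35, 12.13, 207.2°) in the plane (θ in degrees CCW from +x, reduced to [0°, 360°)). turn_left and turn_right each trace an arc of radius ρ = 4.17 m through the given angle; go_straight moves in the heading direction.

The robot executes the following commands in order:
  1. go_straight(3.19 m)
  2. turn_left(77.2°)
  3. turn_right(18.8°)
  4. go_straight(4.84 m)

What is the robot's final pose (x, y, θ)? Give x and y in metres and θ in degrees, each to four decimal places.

(-24.5727, -0.2567, 265.6000°)

set_pose: (x, y, θ) = (-19.3500, 12.1300, 207.2000°), ρ = 4.17
go_straight(3.19): x += 3.19·cos θ, y += 3.19·sin θ → (-22.1872, 10.6719, 207.2000°)
turn_left(77.2°): centre at ρ to the left, rotate +77.2° → (-24.3201, 5.9260, 284.4000°)
turn_right(18.8°): centre at ρ to the right, rotate −18.8° → (-24.2014, 4.5690, 265.6000°)
go_straight(4.84): x += 4.84·cos θ, y += 4.84·sin θ → (-24.5727, -0.2567, 265.6000°)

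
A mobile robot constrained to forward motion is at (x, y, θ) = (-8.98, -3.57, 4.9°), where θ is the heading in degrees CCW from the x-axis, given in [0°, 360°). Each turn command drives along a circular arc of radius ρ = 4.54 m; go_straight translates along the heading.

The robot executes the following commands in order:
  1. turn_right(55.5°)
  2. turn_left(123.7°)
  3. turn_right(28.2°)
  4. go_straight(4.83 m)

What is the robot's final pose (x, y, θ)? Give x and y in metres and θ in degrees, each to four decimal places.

(7.3287, 1.6556, 44.9000°)

set_pose: (x, y, θ) = (-8.9800, -3.5700, 4.9000°), ρ = 4.54
turn_right(55.5°): centre at ρ to the right, rotate −55.5° → (-5.0840, -5.2117, -50.6000° ≡ 309.4000°)
turn_left(123.7°): centre at ρ to the left, rotate +123.7° → (2.7681, -3.6498, 433.1000° ≡ 73.1000°)
turn_right(28.2°): centre at ρ to the right, rotate −28.2° → (3.9074, -1.7538, 44.9000°)
go_straight(4.83): x += 4.83·cos θ, y += 4.83·sin θ → (7.3287, 1.6556, 44.9000°)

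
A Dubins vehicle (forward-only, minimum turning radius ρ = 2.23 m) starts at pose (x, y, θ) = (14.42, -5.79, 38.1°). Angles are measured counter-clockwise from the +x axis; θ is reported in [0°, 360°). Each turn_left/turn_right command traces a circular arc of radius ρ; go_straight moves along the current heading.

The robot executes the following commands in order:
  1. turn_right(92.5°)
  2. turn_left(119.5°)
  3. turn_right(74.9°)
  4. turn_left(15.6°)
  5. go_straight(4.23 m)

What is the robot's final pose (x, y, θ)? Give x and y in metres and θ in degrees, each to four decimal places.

(28.6607, -4.2226, 5.8000°)

set_pose: (x, y, θ) = (14.4200, -5.7900, 38.1000°), ρ = 2.23
turn_right(92.5°): centre at ρ to the right, rotate −92.5° → (17.6092, -6.2467, -54.4000° ≡ 305.6000°)
turn_left(119.5°): centre at ρ to the left, rotate +119.5° → (21.4451, -5.8875, 425.1000° ≡ 65.1000°)
turn_right(74.9°): centre at ρ to the right, rotate −74.9° → (23.8474, -4.6290, -9.8000° ≡ 350.2000°)
turn_left(15.6°): centre at ρ to the left, rotate +15.6° → (24.4523, -4.6501, 365.8000° ≡ 5.8000°)
go_straight(4.23): x += 4.23·cos θ, y += 4.23·sin θ → (28.6607, -4.2226, 5.8000°)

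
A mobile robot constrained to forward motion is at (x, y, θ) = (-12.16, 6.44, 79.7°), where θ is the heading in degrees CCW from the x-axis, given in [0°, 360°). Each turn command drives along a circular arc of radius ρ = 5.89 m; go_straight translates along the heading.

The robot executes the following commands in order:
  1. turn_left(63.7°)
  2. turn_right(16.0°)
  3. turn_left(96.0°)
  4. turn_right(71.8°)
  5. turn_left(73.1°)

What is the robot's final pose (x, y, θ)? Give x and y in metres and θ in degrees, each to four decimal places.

set_pose: (x, y, θ) = (-12.1600, 6.4400, 79.7000°), ρ = 5.89
turn_left(63.7°): centre at ρ to the left, rotate +63.7° → (-14.4433, 12.2217, 143.4000°)
turn_right(16.0°): centre at ρ to the right, rotate −16.0° → (-15.6107, 13.3729, 127.4000°)
turn_left(96.0°): centre at ρ to the left, rotate +96.0° → (-24.3367, 14.0750, 223.4000°)
turn_right(71.8°): centre at ρ to the right, rotate −71.8° → (-31.1851, 13.1734, 151.6000°)
turn_left(73.1°): centre at ρ to the left, rotate +73.1° → (-38.1295, 12.1788, 224.7000°)

(-38.1295, 12.1788, 224.7000°)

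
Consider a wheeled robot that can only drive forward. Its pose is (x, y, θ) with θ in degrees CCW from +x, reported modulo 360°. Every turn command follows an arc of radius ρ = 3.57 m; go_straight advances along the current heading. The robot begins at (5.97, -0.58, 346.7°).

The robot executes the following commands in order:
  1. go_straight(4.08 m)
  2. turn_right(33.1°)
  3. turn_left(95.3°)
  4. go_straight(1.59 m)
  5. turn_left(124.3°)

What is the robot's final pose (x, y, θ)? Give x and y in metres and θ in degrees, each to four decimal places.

set_pose: (x, y, θ) = (5.9700, -0.5800, 346.7000°), ρ = 3.57
go_straight(4.08): x += 4.08·cos θ, y += 4.08·sin θ → (9.9406, -1.5186, 346.7000°)
turn_right(33.1°): centre at ρ to the right, rotate −33.1° → (11.7046, -2.5309, 313.6000°)
turn_left(95.3°): centre at ρ to the left, rotate +95.3° → (16.9801, -2.4158, 408.9000° ≡ 48.9000°)
go_straight(1.59): x += 1.59·cos θ, y += 1.59·sin θ → (18.0253, -1.2176, 48.9000°)
turn_left(124.3°): centre at ρ to the left, rotate +124.3° → (15.7578, 4.6741, 173.2000°)

(15.7578, 4.6741, 173.2000°)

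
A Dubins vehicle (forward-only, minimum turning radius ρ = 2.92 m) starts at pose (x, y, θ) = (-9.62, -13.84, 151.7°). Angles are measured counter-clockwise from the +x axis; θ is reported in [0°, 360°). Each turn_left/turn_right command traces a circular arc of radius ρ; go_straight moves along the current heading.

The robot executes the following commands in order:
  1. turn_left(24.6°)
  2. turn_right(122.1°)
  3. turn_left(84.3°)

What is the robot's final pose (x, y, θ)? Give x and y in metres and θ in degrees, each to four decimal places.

(-13.4292, -4.9801, 138.5000°)

set_pose: (x, y, θ) = (-9.6200, -13.8400, 151.7000°), ρ = 2.92
turn_left(24.6°): centre at ρ to the left, rotate +24.6° → (-10.8159, -13.4971, 176.3000°)
turn_right(122.1°): centre at ρ to the right, rotate −122.1° → (-12.9958, -8.8751, 54.2000°)
turn_left(84.3°): centre at ρ to the left, rotate +84.3° → (-13.4292, -4.9801, 138.5000°)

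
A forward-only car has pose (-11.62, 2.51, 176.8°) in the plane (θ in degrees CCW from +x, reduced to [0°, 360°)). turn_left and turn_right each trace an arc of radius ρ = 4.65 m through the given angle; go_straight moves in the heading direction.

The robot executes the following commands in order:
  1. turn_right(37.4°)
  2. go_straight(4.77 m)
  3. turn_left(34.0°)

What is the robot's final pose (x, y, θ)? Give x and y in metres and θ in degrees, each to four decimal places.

set_pose: (x, y, θ) = (-11.6200, 2.5100, 176.8000°), ρ = 4.65
turn_right(37.4°): centre at ρ to the right, rotate −37.4° → (-14.3865, 3.6221, 139.4000°)
go_straight(4.77): x += 4.77·cos θ, y += 4.77·sin θ → (-18.0083, 6.7263, 139.4000°)
turn_left(34.0°): centre at ρ to the left, rotate +34.0° → (-20.4999, 7.8149, 173.4000°)

(-20.4999, 7.8149, 173.4000°)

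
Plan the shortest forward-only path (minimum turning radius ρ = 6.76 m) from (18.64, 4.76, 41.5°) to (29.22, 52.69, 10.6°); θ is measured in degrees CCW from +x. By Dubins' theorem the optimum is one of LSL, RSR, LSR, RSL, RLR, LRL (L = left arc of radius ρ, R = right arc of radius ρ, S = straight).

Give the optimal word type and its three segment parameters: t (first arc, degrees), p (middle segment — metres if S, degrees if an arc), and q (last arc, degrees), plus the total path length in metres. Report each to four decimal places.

Let ψ = atan2(Δy, Δx) = atan2(47.93, 10.58) = 77.5522° be the start→goal bearing.
Normalize: d = |goal − start| / ρ = 49.083819/6.76 = 7.260920, α = (θ_start − ψ) mod 360° = 323.9478° = 5.653955 rad, β = (θ_goal − ψ) mod 360° = 293.0478° = 5.114649 rad.
Common terms: sin α = -0.588522, cos α = 0.808481, sin β = -0.920179, cos β = 0.391499, cos(α−β) = 0.858065, d² = 52.720959. Work in radians in the unit-radius frame; every candidate has L = ρ·(t + p + q).
LSL: p² = 2 + d² − 2cos(α−β) + 2d(sin α − sin β) = 57.821089; p = √p² = 7.604018; φ = atan2(cos β − cos α, d + sin α − sin β) = -0.054865 rad; t = (φ − α) mod 2π = 0.574365 rad, q = (β − φ) mod 2π = 5.169513 rad → L = 6.76·(0.574365 + 7.604018 + 5.169513) = 6.76·13.347897 = 90.231781 m
RSR: p² = 2 + d² − 2cos(α−β) + 2d(sin β − sin α) = 48.188569; p = √p² = 6.941799; φ = atan2(cos α − cos β, d − sin α + sin β) = 0.060105 rad; t = (α − φ) mod 2π = 5.593851 rad, q = (φ − β) mod 2π = 1.228641 rad → L = 6.76·(5.593851 + 6.941799 + 1.228641) = 6.76·13.764291 = 93.046606 m
LSR: p² = d² − 2 + 2cos(α−β) + 2d(sin α + sin β) = 30.527972; p = √p² = 5.525212; φ = atan2(−cos α − cos β, d + sin α + sin β) − atan2(−2, p) = 0.141643 rad; t = (φ − α) mod 2π = 0.770873 rad, q = (φ − β) mod 2π = 1.310179 rad → L = 6.76·(0.770873 + 5.525212 + 1.310179) = 6.76·7.606264 = 51.418348 m
RSL: p² = d² − 2 + 2cos(α−β) − 2d(sin α + sin β) = 74.346205; p = √p² = 8.622425; φ = atan2(cos α + cos β, d − sin α − sin β) − atan2(2, p) = -0.091934 rad; t = (α − φ) mod 2π = 5.745889 rad, q = (β − φ) mod 2π = 5.206582 rad → L = 6.76·(5.745889 + 8.622425 + 5.206582) = 6.76·19.574896 = 132.326295 m
RLR: c = (6 − d² + 2cos(α−β) + 2d(sin α − sin β))/8 = -5.023571, |c| > 1 → infeasible
LRL: c = (6 − d² + 2cos(α−β) − 2d(sin α − sin β))/8 = -6.227636, |c| > 1 → infeasible
Shortest: LSR with L = 51.418348 m ≈ 51.4183 m
Convert LSR to answer units (arcs ×180/π): t = 0.770873·180/π = 44.1677°, p = ρ·p = 6.76·5.525212 = 37.3504 m, q = 1.310179·180/π = 75.0677°, L = 51.4183 m.

LSR: t = 44.1677°, p = 37.3504 m, q = 75.0677°, L = 51.4183 m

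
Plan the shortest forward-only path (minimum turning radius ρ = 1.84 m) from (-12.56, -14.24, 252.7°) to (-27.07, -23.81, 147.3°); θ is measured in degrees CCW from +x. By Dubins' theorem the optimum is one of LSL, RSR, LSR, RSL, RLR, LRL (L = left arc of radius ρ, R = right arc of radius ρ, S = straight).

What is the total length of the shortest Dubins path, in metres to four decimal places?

17.9348 m

Let ψ = atan2(Δy, Δx) = atan2(-9.57, -14.51) = -146.5933° be the start→goal bearing.
Normalize: d = |goal − start| / ρ = 17.381743/1.84 = 9.446600, α = (θ_start − ψ) mod 360° = 39.2933° = 0.685798 rad, β = (θ_goal − ψ) mod 360° = 293.8933° = 5.129407 rad.
Common terms: sin α = 0.633291, cos α = 0.773914, sin β = -0.914301, cos β = 0.405035, cos(α−β) = -0.265556, d² = 89.238244. Work in radians in the unit-radius frame; every candidate has L = ρ·(t + p + q).
LSL: p² = 2 + d² − 2cos(α−β) + 2d(sin α − sin β) = 121.008321; p = √p² = 11.000378; φ = atan2(cos β − cos α, d + sin α − sin β) = -0.033540 rad; t = (φ − α) mod 2π = 5.563848 rad, q = (β − φ) mod 2π = 5.162946 rad → L = 1.84·(5.563848 + 11.000378 + 5.162946) = 1.84·21.727172 = 39.977996 m
RSR: p² = 2 + d² − 2cos(α−β) + 2d(sin β − sin α) = 62.530393; p = √p² = 7.907616; φ = atan2(cos α − cos β, d − sin α + sin β) = 0.046665 rad; t = (α − φ) mod 2π = 0.639133 rad, q = (φ − β) mod 2π = 1.200444 rad → L = 1.84·(0.639133 + 7.907616 + 1.200444) = 1.84·9.747193 = 17.934835 m
LSR: p² = d² − 2 + 2cos(α−β) + 2d(sin α + sin β) = 81.397954; p = √p² = 9.022081; φ = atan2(−cos α − cos β, d + sin α + sin β) − atan2(−2, p) = 0.090225 rad; t = (φ − α) mod 2π = 5.687612 rad, q = (φ − β) mod 2π = 1.244004 rad → L = 1.84·(5.687612 + 9.022081 + 1.244004) = 1.84·15.953698 = 29.354804 m
RSL: p² = d² − 2 + 2cos(α−β) − 2d(sin α + sin β) = 92.016310; p = √p² = 9.592513; φ = atan2(cos α + cos β, d − sin α − sin β) − atan2(2, p) = -0.084943 rad; t = (α − φ) mod 2π = 0.770742 rad, q = (β − φ) mod 2π = 5.214350 rad → L = 1.84·(0.770742 + 9.592513 + 5.214350) = 1.84·15.577605 = 28.662792 m
RLR: c = (6 − d² + 2cos(α−β) + 2d(sin α − sin β))/8 = -6.816299, |c| > 1 → infeasible
LRL: c = (6 − d² + 2cos(α−β) − 2d(sin α − sin β))/8 = -14.126040, |c| > 1 → infeasible
Shortest: RSR with L = 17.934835 m ≈ 17.9348 m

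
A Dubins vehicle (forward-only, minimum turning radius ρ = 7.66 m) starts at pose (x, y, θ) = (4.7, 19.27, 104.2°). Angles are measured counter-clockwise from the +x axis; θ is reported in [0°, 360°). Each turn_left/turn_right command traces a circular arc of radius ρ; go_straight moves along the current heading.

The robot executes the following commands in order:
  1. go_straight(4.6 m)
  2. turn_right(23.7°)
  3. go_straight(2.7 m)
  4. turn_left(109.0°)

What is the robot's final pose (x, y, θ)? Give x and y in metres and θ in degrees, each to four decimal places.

(-4.9310, 38.3550, 189.5000°)

set_pose: (x, y, θ) = (4.7000, 19.2700, 104.2000°), ρ = 7.66
go_straight(4.6): x += 4.6·cos θ, y += 4.6·sin θ → (3.5716, 23.7294, 104.2000°)
turn_right(23.7°): centre at ρ to the right, rotate −23.7° → (3.4426, 26.8728, 80.5000°)
go_straight(2.7): x += 2.7·cos θ, y += 2.7·sin θ → (3.8882, 29.5357, 80.5000°)
turn_left(109.0°): centre at ρ to the left, rotate +109.0° → (-4.9310, 38.3550, 189.5000°)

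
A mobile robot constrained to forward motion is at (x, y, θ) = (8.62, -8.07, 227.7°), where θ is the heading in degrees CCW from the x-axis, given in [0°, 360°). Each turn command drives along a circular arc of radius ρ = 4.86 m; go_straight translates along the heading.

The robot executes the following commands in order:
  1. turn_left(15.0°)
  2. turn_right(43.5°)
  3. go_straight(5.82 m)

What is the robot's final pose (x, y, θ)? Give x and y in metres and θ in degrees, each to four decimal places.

(-0.3207, -13.3864, 199.2000°)

set_pose: (x, y, θ) = (8.6200, -8.0700, 227.7000°), ρ = 4.86
turn_left(15.0°): centre at ρ to the left, rotate +15.0° → (7.8959, -9.1118, 242.7000°)
turn_right(43.5°): centre at ρ to the right, rotate −43.5° → (5.1755, -11.4724, 199.2000°)
go_straight(5.82): x += 5.82·cos θ, y += 5.82·sin θ → (-0.3207, -13.3864, 199.2000°)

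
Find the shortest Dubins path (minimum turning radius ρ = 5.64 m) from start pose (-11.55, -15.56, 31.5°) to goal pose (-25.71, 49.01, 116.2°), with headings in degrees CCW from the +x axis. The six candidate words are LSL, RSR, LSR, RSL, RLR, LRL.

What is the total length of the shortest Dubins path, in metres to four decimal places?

67.8758 m

Let ψ = atan2(Δy, Δx) = atan2(64.57, -14.16) = 102.3690° be the start→goal bearing.
Normalize: d = |goal − start| / ρ = 66.104391/5.64 = 11.720637, α = (θ_start − ψ) mod 360° = 289.1310° = 5.046288 rad, β = (θ_goal − ψ) mod 360° = 13.8310° = 0.241397 rad.
Common terms: sin α = -0.944772, cos α = 0.327729, sin β = 0.239059, cos β = 0.971005, cos(α−β) = 0.092371, d² = 137.373324. Work in radians in the unit-radius frame; every candidate has L = ρ·(t + p + q).
LSL: p² = 2 + d² − 2cos(α−β) + 2d(sin α − sin β) = 111.438083; p = √p² = 10.556424; φ = atan2(cos β − cos α, d + sin α − sin β) = 0.060975 rad; t = (φ − α) mod 2π = 1.297872 rad, q = (β − φ) mod 2π = 0.180422 rad → L = 5.64·(1.297872 + 10.556424 + 0.180422) = 5.64·12.034718 = 67.875808 m
RSR: p² = 2 + d² − 2cos(α−β) + 2d(sin β − sin α) = 166.939083; p = √p² = 12.920491; φ = atan2(cos α − cos β, d − sin α + sin β) = -0.049808 rad; t = (α − φ) mod 2π = 5.096096 rad, q = (φ − β) mod 2π = 5.991981 rad → L = 5.64·(5.096096 + 12.920491 + 5.991981) = 5.64·24.008568 = 135.408321 m
LSR: p² = d² − 2 + 2cos(α−β) + 2d(sin α + sin β) = 119.015264; p = √p² = 10.909412; φ = atan2(−cos α − cos β, d + sin α + sin β) − atan2(−2, p) = 0.063950 rad; t = (φ − α) mod 2π = 1.300847 rad, q = (φ − β) mod 2π = 6.105738 rad → L = 5.64·(1.300847 + 10.909412 + 6.105738) = 5.64·18.315997 = 103.302222 m
RSL: p² = d² − 2 + 2cos(α−β) − 2d(sin α + sin β) = 152.100867; p = √p² = 12.332918; φ = atan2(cos α + cos β, d − sin α − sin β) − atan2(2, p) = -0.056632 rad; t = (α − φ) mod 2π = 5.102920 rad, q = (β − φ) mod 2π = 0.298028 rad → L = 5.64·(5.102920 + 12.332918 + 0.298028) = 5.64·17.733866 = 100.019005 m
RLR: c = (6 − d² + 2cos(α−β) + 2d(sin α − sin β))/8 = -19.867385, |c| > 1 → infeasible
LRL: c = (6 − d² + 2cos(α−β) − 2d(sin α − sin β))/8 = -12.929760, |c| > 1 → infeasible
Shortest: LSL with L = 67.875808 m ≈ 67.8758 m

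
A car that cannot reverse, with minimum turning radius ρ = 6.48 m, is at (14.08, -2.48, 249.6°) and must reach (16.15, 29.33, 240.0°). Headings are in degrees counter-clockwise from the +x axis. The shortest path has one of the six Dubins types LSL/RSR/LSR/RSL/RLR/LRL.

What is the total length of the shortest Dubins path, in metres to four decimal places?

Let ψ = atan2(Δy, Δx) = atan2(31.81, 2.07) = 86.2768° be the start→goal bearing.
Normalize: d = |goal − start| / ρ = 31.877280/6.48 = 4.919333, α = (θ_start − ψ) mod 360° = 163.3232° = 2.850528 rad, β = (θ_goal − ψ) mod 360° = 153.7232° = 2.682976 rad.
Common terms: sin α = 0.286973, cos α = -0.957939, sin β = 0.442708, cos β = -0.896666, cos(α−β) = 0.985996, d² = 24.199841. Work in radians in the unit-radius frame; every candidate has L = ρ·(t + p + q).
LSL: p² = 2 + d² − 2cos(α−β) + 2d(sin α − sin β) = 22.695619; p = √p² = 4.763992; φ = atan2(cos β − cos α, d + sin α − sin β) = 0.012862 rad; t = (φ − α) mod 2π = 3.445520 rad, q = (β − φ) mod 2π = 2.670114 rad → L = 6.48·(3.445520 + 4.763992 + 2.670114) = 6.48·10.879626 = 70.499974 m
RSR: p² = 2 + d² − 2cos(α−β) + 2d(sin β − sin α) = 25.760079; p = √p² = 5.075439; φ = atan2(cos α − cos β, d − sin α + sin β) = -0.012073 rad; t = (α − φ) mod 2π = 2.862600 rad, q = (φ − β) mod 2π = 3.588136 rad → L = 6.48·(2.862600 + 5.075439 + 3.588136) = 6.48·11.526176 = 74.689618 m
LSR: p² = d² − 2 + 2cos(α−β) + 2d(sin α + sin β) = 31.350916; p = √p² = 5.599189; φ = atan2(−cos α − cos β, d + sin α + sin β) − atan2(−2, p) = 0.660289 rad; t = (φ − α) mod 2π = 4.092946 rad, q = (φ − β) mod 2π = 4.260498 rad → L = 6.48·(4.092946 + 5.599189 + 4.260498) = 6.48·13.952633 = 90.413065 m
RSL: p² = d² − 2 + 2cos(α−β) − 2d(sin α + sin β) = 16.992749; p = √p² = 4.122226; φ = atan2(cos α + cos β, d − sin α − sin β) − atan2(2, p) = -0.868453 rad; t = (α − φ) mod 2π = 3.718981 rad, q = (β − φ) mod 2π = 3.551429 rad → L = 6.48·(3.718981 + 4.122226 + 3.551429) = 6.48·11.392636 = 73.824283 m
RLR: c = (6 − d² + 2cos(α−β) + 2d(sin α − sin β))/8 = -2.220010, |c| > 1 → infeasible
LRL: c = (6 − d² + 2cos(α−β) − 2d(sin α − sin β))/8 = -1.836952, |c| > 1 → infeasible
Shortest: LSL with L = 70.499974 m ≈ 70.5000 m

70.5000 m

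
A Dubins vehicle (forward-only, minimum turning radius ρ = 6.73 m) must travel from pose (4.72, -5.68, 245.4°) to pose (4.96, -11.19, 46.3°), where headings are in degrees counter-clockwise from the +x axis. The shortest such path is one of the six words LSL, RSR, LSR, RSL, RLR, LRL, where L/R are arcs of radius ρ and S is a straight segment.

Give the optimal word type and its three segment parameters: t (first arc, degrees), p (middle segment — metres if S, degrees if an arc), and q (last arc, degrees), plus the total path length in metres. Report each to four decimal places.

Let ψ = atan2(Δy, Δx) = atan2(-5.51, 0.24) = -87.5059° be the start→goal bearing.
Normalize: d = |goal − start| / ρ = 5.515224/6.73 = 0.819498, α = (θ_start − ψ) mod 360° = 332.9059° = 5.810305 rad, β = (θ_goal − ψ) mod 360° = 133.8059° = 2.335354 rad.
Common terms: sin α = -0.455453, cos α = 0.890260, sin β = 0.721689, cos β = -0.692218, cos(α−β) = -0.944949, d² = 0.671578. Work in radians in the unit-radius frame; every candidate has L = ρ·(t + p + q).
LSL: p² = 2 + d² − 2cos(α−β) + 2d(sin α − sin β) = 2.632145; p = √p² = 1.622389; φ = atan2(cos β − cos α, d + sin α − sin β) = -1.793064 rad; t = (φ − α) mod 2π = 4.963002 rad, q = (β − φ) mod 2π = 4.128418 rad → L = 6.73·(4.963002 + 1.622389 + 4.128418) = 6.73·10.713809 = 72.103932 m
RSR: p² = 2 + d² − 2cos(α−β) + 2d(sin β − sin α) = 6.490806; p = √p² = 2.547706; φ = atan2(cos α − cos β, d − sin α + sin β) = 0.670194 rad; t = (α − φ) mod 2π = 5.140110 rad, q = (φ − β) mod 2π = 4.618026 rad → L = 6.73·(5.140110 + 2.547706 + 4.618026) = 6.73·12.305842 = 82.818316 m
LSR: p² = d² − 2 + 2cos(α−β) + 2d(sin α + sin β) = -2.781960 < 0 → infeasible
RSL: p² = d² − 2 + 2cos(α−β) − 2d(sin α + sin β) = -3.654680 < 0 → infeasible
RLR: c = (6 − d² + 2cos(α−β) + 2d(sin α − sin β))/8 = 0.188649; p = 2π − arccos c = 4.902175 rad; φ = atan2(cos α − cos β, d − sin α + sin β) = 0.670194 rad; t = (α − φ + p/2) mod 2π = 1.308013 rad, q = (α − β − t + p) mod 2π = 0.785928 rad → L = 6.73·(1.308013 + 4.902175 + 0.785928) = 6.73·6.996116 = 47.083862 m
LRL: c = (6 − d² + 2cos(α−β) − 2d(sin α − sin β))/8 = 0.670982; p = 2π − arccos c = 5.447921 rad; φ = atan2(cos β − cos α, d + sin α − sin β) = -1.793064 rad; t = (φ − α + p/2) mod 2π = 1.403777 rad, q = (β − α − t + p) mod 2π = 0.569193 rad → L = 6.73·(1.403777 + 5.447921 + 0.569193) = 6.73·7.420892 = 49.942603 m
Shortest: RLR with L = 47.083862 m ≈ 47.0839 m
Convert RLR to answer units (arcs ×180/π): t = 1.308013·180/π = 74.9436°, p = 4.902175·180/π = 280.8740°, q = 0.785928·180/π = 45.0304°, L = 47.0839 m.

RLR: t = 74.9436°, p = 280.8740°, q = 45.0304°, L = 47.0839 m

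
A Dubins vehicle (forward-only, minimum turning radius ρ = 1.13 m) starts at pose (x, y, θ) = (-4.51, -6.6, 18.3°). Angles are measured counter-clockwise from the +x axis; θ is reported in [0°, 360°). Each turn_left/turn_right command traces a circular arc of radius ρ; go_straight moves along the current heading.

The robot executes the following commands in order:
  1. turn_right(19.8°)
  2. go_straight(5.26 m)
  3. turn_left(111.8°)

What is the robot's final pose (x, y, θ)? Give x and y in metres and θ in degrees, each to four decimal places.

set_pose: (x, y, θ) = (-4.5100, -6.6000, 18.3000°), ρ = 1.13
turn_right(19.8°): centre at ρ to the right, rotate −19.8° → (-4.1256, -6.5432, -1.5000° ≡ 358.5000°)
go_straight(5.26): x += 5.26·cos θ, y += 5.26·sin θ → (1.1326, -6.6809, 358.5000°)
turn_left(111.8°): centre at ρ to the left, rotate +111.8° → (2.2220, -5.1593, 470.3000° ≡ 110.3000°)

(2.2220, -5.1593, 110.3000°)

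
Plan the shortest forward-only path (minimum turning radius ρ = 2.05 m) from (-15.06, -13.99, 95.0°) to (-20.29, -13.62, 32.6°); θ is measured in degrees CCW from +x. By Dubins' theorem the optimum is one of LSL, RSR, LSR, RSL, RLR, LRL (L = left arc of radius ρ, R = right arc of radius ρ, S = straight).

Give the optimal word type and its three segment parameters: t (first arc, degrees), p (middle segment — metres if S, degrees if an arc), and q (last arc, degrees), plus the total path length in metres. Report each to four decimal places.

LSL: t = 57.0682°, p = 4.8582 m, q = 240.5318°, L = 15.5061 m

Let ψ = atan2(Δy, Δx) = atan2(0.37, -5.23) = 175.9533° be the start→goal bearing.
Normalize: d = |goal − start| / ρ = 5.243072/2.05 = 2.557596, α = (θ_start − ψ) mod 360° = 279.0467° = 4.870283 rad, β = (θ_goal − ψ) mod 360° = 216.6467° = 3.781198 rad.
Common terms: sin α = -0.987561, cos α = 0.157239, sin β = -0.596879, cos β = -0.802331, cos(α−β) = 0.463296, d² = 6.541297. Work in radians in the unit-radius frame; every candidate has L = ρ·(t + p + q).
LSL: p² = 2 + d² − 2cos(α−β) + 2d(sin α − sin β) = 5.616293; p = √p² = 2.369872; φ = atan2(cos β − cos α, d + sin α − sin β) = -0.416874 rad; t = (φ − α) mod 2π = 0.996028 rad, q = (β − φ) mod 2π = 4.198072 rad → L = 2.05·(0.996028 + 2.369872 + 4.198072) = 2.05·7.563972 = 15.506142 m
RSR: p² = 2 + d² − 2cos(α−β) + 2d(sin β − sin α) = 9.613117; p = √p² = 3.100503; φ = atan2(cos α − cos β, d − sin α + sin β) = 0.314655 rad; t = (α − φ) mod 2π = 4.555628 rad, q = (φ − β) mod 2π = 2.816643 rad → L = 2.05·(4.555628 + 3.100503 + 2.816643) = 2.05·10.472773 = 21.469185 m
LSR: p² = d² − 2 + 2cos(α−β) + 2d(sin α + sin β) = -2.636823 < 0 → infeasible
RSL: p² = d² − 2 + 2cos(α−β) − 2d(sin α + sin β) = 13.572600; p = √p² = 3.684101; φ = atan2(cos α + cos β, d − sin α − sin β) − atan2(2, p) = -0.651857 rad; t = (α − φ) mod 2π = 5.522140 rad, q = (β − φ) mod 2π = 4.433055 rad → L = 2.05·(5.522140 + 3.684101 + 4.433055) = 2.05·13.639296 = 27.960557 m
RLR: c = (6 − d² + 2cos(α−β) + 2d(sin α − sin β))/8 = -0.201640; p = 2π − arccos c = 4.509357 rad; φ = atan2(cos α − cos β, d − sin α + sin β) = 0.314655 rad; t = (α − φ + p/2) mod 2π = 0.527122 rad, q = (α − β − t + p) mod 2π = 5.071321 rad → L = 2.05·(0.527122 + 4.509357 + 5.071321) = 2.05·10.107800 = 20.720991 m
LRL: c = (6 − d² + 2cos(α−β) − 2d(sin α − sin β))/8 = 0.297963; p = 2π − arccos c = 5.014947 rad; φ = atan2(cos β − cos α, d + sin α − sin β) = -0.416874 rad; t = (φ − α + p/2) mod 2π = 3.503502 rad, q = (β − α − t + p) mod 2π = 0.422360 rad → L = 2.05·(3.503502 + 5.014947 + 0.422360) = 2.05·8.940809 = 18.328659 m
Shortest: LSL with L = 15.506142 m ≈ 15.5061 m
Convert LSL to answer units (arcs ×180/π): t = 0.996028·180/π = 57.0682°, p = ρ·p = 2.05·2.369872 = 4.8582 m, q = 4.198072·180/π = 240.5318°, L = 15.5061 m.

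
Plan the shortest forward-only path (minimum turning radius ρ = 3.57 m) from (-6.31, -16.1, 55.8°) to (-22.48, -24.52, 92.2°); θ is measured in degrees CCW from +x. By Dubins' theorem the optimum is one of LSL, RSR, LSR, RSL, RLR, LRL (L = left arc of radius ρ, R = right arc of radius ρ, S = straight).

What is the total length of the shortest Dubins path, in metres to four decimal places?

35.0016 m

Let ψ = atan2(Δy, Δx) = atan2(-8.42, -16.17) = -152.4932° be the start→goal bearing.
Normalize: d = |goal − start| / ρ = 18.230889/3.57 = 5.106691, α = (θ_start − ψ) mod 360° = 208.2932° = 3.635403 rad, β = (θ_goal − ψ) mod 360° = 244.6932° = 4.270702 rad.
Common terms: sin α = -0.473984, cos α = -0.880533, sin β = -0.904032, cos β = -0.427465, cos(α−β) = 0.804894, d² = 26.078298. Work in radians in the unit-radius frame; every candidate has L = ρ·(t + p + q).
LSL: p² = 2 + d² − 2cos(α−β) + 2d(sin α − sin β) = 30.860755; p = √p² = 5.555246; φ = atan2(cos β − cos α, d + sin α − sin β) = 0.081648 rad; t = (φ − α) mod 2π = 2.729430 rad, q = (β − φ) mod 2π = 4.189055 rad → L = 3.57·(2.729430 + 5.555246 + 4.189055) = 3.57·12.473731 = 44.531219 m
RSR: p² = 2 + d² − 2cos(α−β) + 2d(sin β − sin α) = 22.076266; p = √p² = 4.698539; φ = atan2(cos α − cos β, d − sin α + sin β) = -0.096578 rad; t = (α − φ) mod 2π = 3.731980 rad, q = (φ − β) mod 2π = 1.915905 rad → L = 3.57·(3.731980 + 4.698539 + 1.915905) = 3.57·10.346424 = 36.936734 m
LSR: p² = d² − 2 + 2cos(α−β) + 2d(sin α + sin β) = 11.613880; p = √p² = 3.407914; φ = atan2(−cos α − cos β, d + sin α + sin β) − atan2(−2, p) = 0.868091 rad; t = (φ − α) mod 2π = 3.515874 rad, q = (φ − β) mod 2π = 2.880574 rad → L = 3.57·(3.515874 + 3.407914 + 2.880574) = 3.57·9.804362 = 35.001571 m
RSL: p² = d² − 2 + 2cos(α−β) − 2d(sin α + sin β) = 39.762291; p = √p² = 6.305735; φ = atan2(cos α + cos β, d − sin α − sin β) − atan2(2, p) = -0.506170 rad; t = (α − φ) mod 2π = 4.141572 rad, q = (β − φ) mod 2π = 4.776872 rad → L = 3.57·(4.141572 + 6.305735 + 4.776872) = 3.57·15.224179 = 54.350319 m
RLR: c = (6 − d² + 2cos(α−β) + 2d(sin α − sin β))/8 = -1.759533, |c| > 1 → infeasible
LRL: c = (6 − d² + 2cos(α−β) − 2d(sin α − sin β))/8 = -2.857594, |c| > 1 → infeasible
Shortest: LSR with L = 35.001571 m ≈ 35.0016 m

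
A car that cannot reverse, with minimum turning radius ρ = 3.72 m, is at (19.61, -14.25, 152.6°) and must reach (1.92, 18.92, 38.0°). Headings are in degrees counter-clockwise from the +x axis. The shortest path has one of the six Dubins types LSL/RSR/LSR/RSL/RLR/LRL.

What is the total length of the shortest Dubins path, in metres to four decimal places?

39.3522 m

Let ψ = atan2(Δy, Δx) = atan2(33.17, -17.69) = 118.0716° be the start→goal bearing.
Normalize: d = |goal − start| / ρ = 37.592353/3.72 = 10.105471, α = (θ_start − ψ) mod 360° = 34.5284° = 0.602634 rad, β = (θ_goal − ψ) mod 360° = 279.9284° = 4.885672 rad.
Common terms: sin α = 0.566815, cos α = 0.823845, sin β = -0.985024, cos β = 0.172418, cos(α−β) = -0.416281, d² = 102.120549. Work in radians in the unit-radius frame; every candidate has L = ρ·(t + p + q).
LSL: p² = 2 + d² − 2cos(α−β) + 2d(sin α − sin β) = 136.317234; p = √p² = 11.675497; φ = atan2(cos β − cos α, d + sin α − sin β) = -0.055823 rad; t = (φ − α) mod 2π = 5.624727 rad, q = (β − φ) mod 2π = 4.941496 rad → L = 3.72·(5.624727 + 11.675497 + 4.941496) = 3.72·22.241720 = 82.739200 m
RSR: p² = 2 + d² − 2cos(α−β) + 2d(sin β − sin α) = 73.588986; p = √p² = 8.578402; φ = atan2(cos α − cos β, d − sin α + sin β) = 0.076011 rad; t = (α − φ) mod 2π = 0.526623 rad, q = (φ − β) mod 2π = 1.473524 rad → L = 3.72·(0.526623 + 8.578402 + 1.473524) = 3.72·10.578550 = 39.352205 m
LSR: p² = d² − 2 + 2cos(α−β) + 2d(sin α + sin β) = 90.835586; p = √p² = 9.530770; φ = atan2(−cos α − cos β, d + sin α + sin β) − atan2(−2, p) = 0.104363 rad; t = (φ − α) mod 2π = 5.784914 rad, q = (φ − β) mod 2π = 1.501876 rad → L = 3.72·(5.784914 + 9.530770 + 1.501876) = 3.72·16.817560 = 62.561324 m
RSL: p² = d² − 2 + 2cos(α−β) − 2d(sin α + sin β) = 107.740388; p = √p² = 10.379807; φ = atan2(cos α + cos β, d − sin α − sin β) − atan2(2, p) = -0.095962 rad; t = (α − φ) mod 2π = 0.698596 rad, q = (β − φ) mod 2π = 4.981634 rad → L = 3.72·(0.698596 + 10.379807 + 4.981634) = 3.72·16.060037 = 59.743337 m
RLR: c = (6 − d² + 2cos(α−β) + 2d(sin α − sin β))/8 = -8.198623, |c| > 1 → infeasible
LRL: c = (6 − d² + 2cos(α−β) − 2d(sin α − sin β))/8 = -16.039654, |c| > 1 → infeasible
Shortest: RSR with L = 39.352205 m ≈ 39.3522 m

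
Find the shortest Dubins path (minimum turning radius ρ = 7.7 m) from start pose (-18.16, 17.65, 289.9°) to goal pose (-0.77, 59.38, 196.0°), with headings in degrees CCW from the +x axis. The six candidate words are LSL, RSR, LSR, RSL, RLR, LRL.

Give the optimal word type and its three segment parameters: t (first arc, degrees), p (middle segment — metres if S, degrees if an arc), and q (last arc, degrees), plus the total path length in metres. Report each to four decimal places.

Let ψ = atan2(Δy, Δx) = atan2(41.73, 17.39) = 67.3772° be the start→goal bearing.
Normalize: d = |goal − start| / ρ = 45.208462/7.7 = 5.871229, α = (θ_start − ψ) mod 360° = 222.5228° = 3.883755 rad, β = (θ_goal − ψ) mod 360° = 128.6228° = 2.244891 rad.
Common terms: sin α = -0.675883, cos α = -0.737009, sin β = 0.781272, cos β = -0.624190, cos(α−β) = -0.068015, d² = 34.471327. Work in radians in the unit-radius frame; every candidate has L = ρ·(t + p + q).
LSL: p² = 2 + d² − 2cos(α−β) + 2d(sin α − sin β) = 19.496769; p = √p² = 4.415515; φ = atan2(cos β − cos α, d + sin α − sin β) = 0.025553 rad; t = (φ − α) mod 2π = 2.424983 rad, q = (β − φ) mod 2π = 2.219338 rad → L = 7.7·(2.424983 + 4.415515 + 2.219338) = 7.7·9.059836 = 69.760735 m
RSR: p² = 2 + d² − 2cos(α−β) + 2d(sin β − sin α) = 53.717947; p = √p² = 7.329253; φ = atan2(cos α − cos β, d − sin α + sin β) = -0.015393 rad; t = (α − φ) mod 2π = 3.899149 rad, q = (φ − β) mod 2π = 4.022901 rad → L = 7.7·(3.899149 + 7.329253 + 4.022901) = 7.7·15.251302 = 117.435027 m
LSR: p² = d² − 2 + 2cos(α−β) + 2d(sin α + sin β) = 33.572821; p = √p² = 5.794206; φ = atan2(−cos α − cos β, d + sin α + sin β) − atan2(−2, p) = 0.556302 rad; t = (φ − α) mod 2π = 2.955732 rad, q = (φ − β) mod 2π = 4.594596 rad → L = 7.7·(2.955732 + 5.794206 + 4.594596) = 7.7·13.344534 = 102.752909 m
RSL: p² = d² − 2 + 2cos(α−β) − 2d(sin α + sin β) = 31.097773; p = √p² = 5.576538; φ = atan2(cos α + cos β, d − sin α − sin β) − atan2(2, p) = -0.576191 rad; t = (α − φ) mod 2π = 4.459946 rad, q = (β − φ) mod 2π = 2.821082 rad → L = 7.7·(4.459946 + 5.576538 + 2.821082) = 7.7·12.857566 = 99.003261 m
RLR: c = (6 − d² + 2cos(α−β) + 2d(sin α − sin β))/8 = -5.714743, |c| > 1 → infeasible
LRL: c = (6 − d² + 2cos(α−β) − 2d(sin α − sin β))/8 = -1.437096, |c| > 1 → infeasible
Shortest: LSL with L = 69.760735 m ≈ 69.7607 m
Convert LSL to answer units (arcs ×180/π): t = 2.424983·180/π = 138.9413°, p = ρ·p = 7.7·4.415515 = 33.9995 m, q = 2.219338·180/π = 127.1587°, L = 69.7607 m.

LSL: t = 138.9413°, p = 33.9995 m, q = 127.1587°, L = 69.7607 m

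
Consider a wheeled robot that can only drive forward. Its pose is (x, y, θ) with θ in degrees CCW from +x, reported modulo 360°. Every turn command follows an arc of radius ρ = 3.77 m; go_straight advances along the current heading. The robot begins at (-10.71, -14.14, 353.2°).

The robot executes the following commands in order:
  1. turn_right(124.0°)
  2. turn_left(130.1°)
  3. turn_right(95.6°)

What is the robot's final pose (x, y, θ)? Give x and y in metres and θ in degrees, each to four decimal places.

set_pose: (x, y, θ) = (-10.7100, -14.1400, 353.2000°), ρ = 3.77
turn_right(124.0°): centre at ρ to the right, rotate −124.0° → (-8.3025, -20.3469, 229.2000°)
turn_left(130.1°): centre at ρ to the left, rotate +130.1° → (-5.4947, -26.5800, 359.3000°)
turn_right(95.6°): centre at ρ to the right, rotate −95.6° → (-1.7935, -30.7634, 263.7000°)

(-1.7935, -30.7634, 263.7000°)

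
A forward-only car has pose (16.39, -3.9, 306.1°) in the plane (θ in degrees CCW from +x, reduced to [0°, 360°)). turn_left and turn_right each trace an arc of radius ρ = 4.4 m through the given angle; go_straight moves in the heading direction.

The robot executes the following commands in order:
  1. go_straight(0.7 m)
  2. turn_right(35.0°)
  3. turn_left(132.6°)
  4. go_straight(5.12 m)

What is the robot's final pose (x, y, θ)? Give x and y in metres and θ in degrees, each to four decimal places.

set_pose: (x, y, θ) = (16.3900, -3.9000, 306.1000°), ρ = 4.4
go_straight(0.7): x += 0.7·cos θ, y += 0.7·sin θ → (16.8024, -4.4656, 306.1000°)
turn_right(35.0°): centre at ρ to the right, rotate −35.0° → (17.6465, -6.9736, 271.1000°)
turn_left(132.6°): centre at ρ to the left, rotate +132.6° → (25.0855, -10.0702, 403.7000° ≡ 43.7000°)
go_straight(5.12): x += 5.12·cos θ, y += 5.12·sin θ → (28.7871, -6.5329, 43.7000°)

(28.7871, -6.5329, 43.7000°)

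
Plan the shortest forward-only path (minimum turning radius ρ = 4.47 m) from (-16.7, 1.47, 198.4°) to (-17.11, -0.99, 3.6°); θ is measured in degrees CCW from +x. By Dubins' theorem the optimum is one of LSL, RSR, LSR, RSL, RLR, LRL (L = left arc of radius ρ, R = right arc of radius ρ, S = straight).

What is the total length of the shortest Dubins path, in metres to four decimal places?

31.1338 m

Let ψ = atan2(Δy, Δx) = atan2(-2.46, -0.41) = -99.4623° be the start→goal bearing.
Normalize: d = |goal − start| / ρ = 2.493933/4.47 = 0.557927, α = (θ_start − ψ) mod 360° = 297.8623° = 5.198678 rad, β = (θ_goal − ψ) mod 360° = 103.0623° = 1.798777 rad.
Common terms: sin α = -0.884073, cos α = 0.467349, sin β = 0.974125, cos β = -0.226011, cos(α−β) = -0.966823, d² = 0.311282. Work in radians in the unit-radius frame; every candidate has L = ρ·(t + p + q).
LSL: p² = 2 + d² − 2cos(α−β) + 2d(sin α − sin β) = 2.171452; p = √p² = 1.473585; φ = atan2(cos β − cos α, d + sin α − sin β) = -2.651706 rad; t = (φ − α) mod 2π = 4.715986 rad, q = (β − φ) mod 2π = 4.450483 rad → L = 4.47·(4.715986 + 1.473585 + 4.450483) = 4.47·10.640054 = 47.561042 m
RSR: p² = 2 + d² − 2cos(α−β) + 2d(sin β − sin α) = 6.318406; p = √p² = 2.513644; φ = atan2(cos α − cos β, d − sin α + sin β) = 0.279462 rad; t = (α − φ) mod 2π = 4.919216 rad, q = (φ − β) mod 2π = 4.763870 rad → L = 4.47·(4.919216 + 2.513644 + 4.763870) = 4.47·12.196731 = 54.519386 m
LSR: p² = d² − 2 + 2cos(α−β) + 2d(sin α + sin β) = -3.521880 < 0 → infeasible
RSL: p² = d² − 2 + 2cos(α−β) − 2d(sin α + sin β) = -3.722849 < 0 → infeasible
RLR: c = (6 − d² + 2cos(α−β) + 2d(sin α − sin β))/8 = 0.210199; p = 2π − arccos c = 4.924168 rad; φ = atan2(cos α − cos β, d − sin α + sin β) = 0.279462 rad; t = (α − φ + p/2) mod 2π = 1.098115 rad, q = (α − β − t + p) mod 2π = 0.942769 rad → L = 4.47·(1.098115 + 4.924168 + 0.942769) = 4.47·6.965052 = 31.133781 m
LRL: c = (6 − d² + 2cos(α−β) − 2d(sin α − sin β))/8 = 0.728568; p = 2π − arccos c = 5.528619 rad; φ = atan2(cos β − cos α, d + sin α − sin β) = -2.651706 rad; t = (φ − α + p/2) mod 2π = 1.197110 rad, q = (β − α − t + p) mod 2π = 0.931607 rad → L = 4.47·(1.197110 + 5.528619 + 0.931607) = 4.47·7.657336 = 34.228292 m
Shortest: RLR with L = 31.133781 m ≈ 31.1338 m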